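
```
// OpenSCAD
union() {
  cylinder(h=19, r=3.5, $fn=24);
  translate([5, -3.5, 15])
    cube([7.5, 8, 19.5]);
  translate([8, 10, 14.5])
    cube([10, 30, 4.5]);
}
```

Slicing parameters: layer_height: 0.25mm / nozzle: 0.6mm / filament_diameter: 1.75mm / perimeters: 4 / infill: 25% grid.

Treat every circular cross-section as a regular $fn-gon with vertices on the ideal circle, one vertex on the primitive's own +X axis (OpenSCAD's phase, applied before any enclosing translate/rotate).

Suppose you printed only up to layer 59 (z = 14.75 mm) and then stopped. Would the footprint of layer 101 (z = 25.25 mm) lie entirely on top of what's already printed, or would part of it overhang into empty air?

Compare the two slices. At z = 14.75: the cylinder: section is a regular 24-gon, circumradius r=3.5 (area = (24/2)·3.500²·sin(360°/24) = 38.05 mm²); the cube at (5, -3.5) is not intersected at this z (z outside [15, 34.5]); the 10×30 cube at (8, 10) contributes its full rectangle (area 300.00 mm²); Combining (union): the 2 present regions are separate (no shared area or edge), so areas and boundary lengths simply add and each stays a separate island — area = 338.05 mm². At z = 25.25: the cylinder is absent (z outside [0, 19]); the 7.5×8 cube at (5, -3.5) contributes its full rectangle (area 60.00 mm²); the cube at (8, 10) does not reach this height (z outside [14.5, 19]); Combining (union): only the 7.5×8 cube at (5, -3.5) is present, so the union is just that shape — area = 60.00 mm². Checking containment: at z = 25.25 the cross-section extends beyond the z = 14.75 cross-section by about 60.00 mm².

part overhangs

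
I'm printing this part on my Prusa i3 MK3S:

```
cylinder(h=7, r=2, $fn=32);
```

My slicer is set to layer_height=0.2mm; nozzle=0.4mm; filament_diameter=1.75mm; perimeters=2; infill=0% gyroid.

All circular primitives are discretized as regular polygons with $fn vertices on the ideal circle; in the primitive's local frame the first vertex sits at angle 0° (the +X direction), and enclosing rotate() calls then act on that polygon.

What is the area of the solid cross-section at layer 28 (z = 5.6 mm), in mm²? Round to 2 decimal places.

At z = 5.6 mm: the r=2 cylinder gives a regular 32-gon of circumradius 2 (constant along its height) (area = (32/2)·2.000²·sin(360°/32) = 12.49 mm²). Overall, the cross-section is a single solid region. Net area = 12.49 mm².

12.49 mm²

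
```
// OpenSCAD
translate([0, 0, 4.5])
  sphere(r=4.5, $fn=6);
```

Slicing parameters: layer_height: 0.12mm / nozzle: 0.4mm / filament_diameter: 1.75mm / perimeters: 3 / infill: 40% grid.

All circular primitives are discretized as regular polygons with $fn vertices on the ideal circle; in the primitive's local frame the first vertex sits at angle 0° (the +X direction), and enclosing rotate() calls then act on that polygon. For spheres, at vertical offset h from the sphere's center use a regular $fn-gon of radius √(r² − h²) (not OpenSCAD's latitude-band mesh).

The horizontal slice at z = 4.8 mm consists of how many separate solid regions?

1

At z = 4.8 mm: the r=4.5 sphere slices to a regular 6-gon of circumradius 4.490 (√(r²−h²) with h=0.3 from center). The result has 1 disconnected region.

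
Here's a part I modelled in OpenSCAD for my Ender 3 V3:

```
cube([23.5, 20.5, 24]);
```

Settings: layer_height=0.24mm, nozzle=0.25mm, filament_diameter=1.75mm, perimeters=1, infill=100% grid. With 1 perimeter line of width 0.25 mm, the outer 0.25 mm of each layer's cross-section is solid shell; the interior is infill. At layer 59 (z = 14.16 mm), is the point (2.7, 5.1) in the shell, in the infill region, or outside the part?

infill

At z = 14.16 mm: the cube is present — its section is the full 23.5×20.5 rectangle. Overall, the cross-section is a single solid region. The nearest boundary edge runs (0.00, 20.50)→(0.00, 0.00); distance from the point to it = 2.70 mm. The point is inside the cross-section and 2.70 mm from the nearest boundary — more than the 0.25 mm shell width (1 × 0.25), so it's in the infill interior.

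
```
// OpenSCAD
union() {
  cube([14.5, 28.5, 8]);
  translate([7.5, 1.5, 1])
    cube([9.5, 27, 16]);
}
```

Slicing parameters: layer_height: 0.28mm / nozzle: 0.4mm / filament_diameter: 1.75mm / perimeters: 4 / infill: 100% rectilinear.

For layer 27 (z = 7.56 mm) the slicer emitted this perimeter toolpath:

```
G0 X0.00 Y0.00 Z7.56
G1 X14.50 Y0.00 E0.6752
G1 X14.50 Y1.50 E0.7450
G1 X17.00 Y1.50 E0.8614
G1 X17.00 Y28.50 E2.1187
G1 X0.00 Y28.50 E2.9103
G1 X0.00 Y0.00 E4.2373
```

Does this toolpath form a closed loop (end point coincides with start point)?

yes

Start point (G0): (0.00, 0.00). End point (last G1): the path returns to the start — closed.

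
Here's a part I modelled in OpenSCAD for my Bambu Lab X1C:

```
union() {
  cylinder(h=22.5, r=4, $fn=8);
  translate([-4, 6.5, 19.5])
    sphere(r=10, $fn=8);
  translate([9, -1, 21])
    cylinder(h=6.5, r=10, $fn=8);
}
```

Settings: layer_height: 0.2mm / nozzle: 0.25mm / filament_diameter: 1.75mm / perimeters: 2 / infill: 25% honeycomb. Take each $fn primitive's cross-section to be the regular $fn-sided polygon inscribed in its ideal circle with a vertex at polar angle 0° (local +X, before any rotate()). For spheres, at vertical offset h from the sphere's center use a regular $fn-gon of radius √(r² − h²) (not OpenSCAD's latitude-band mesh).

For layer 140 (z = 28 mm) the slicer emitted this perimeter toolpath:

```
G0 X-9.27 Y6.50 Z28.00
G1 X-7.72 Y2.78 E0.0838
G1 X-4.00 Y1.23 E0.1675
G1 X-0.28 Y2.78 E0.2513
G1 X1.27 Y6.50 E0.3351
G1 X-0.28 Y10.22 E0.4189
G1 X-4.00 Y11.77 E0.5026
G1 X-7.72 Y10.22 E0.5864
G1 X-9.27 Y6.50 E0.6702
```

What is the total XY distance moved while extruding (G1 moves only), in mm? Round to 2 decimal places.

32.24 mm

Sum the Euclidean lengths of each G1 segment: total = 32.24 mm.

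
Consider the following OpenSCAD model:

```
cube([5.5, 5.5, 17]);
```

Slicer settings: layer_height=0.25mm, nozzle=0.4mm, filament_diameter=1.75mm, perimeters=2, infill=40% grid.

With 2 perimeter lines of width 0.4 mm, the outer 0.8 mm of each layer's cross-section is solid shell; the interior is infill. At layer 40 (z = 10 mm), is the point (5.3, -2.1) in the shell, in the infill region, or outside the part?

At z = 10 mm: the cube is present — its section is the full 5.5×5.5 rectangle. Overall, the cross-section is a single solid region. The nearest boundary edge runs (0.00, 0.00)→(5.50, 0.00); distance from the point to it = 2.10 mm. The point is not inside any of the regions above, so it lies outside the cross-section (2.10 mm from the nearest boundary).

outside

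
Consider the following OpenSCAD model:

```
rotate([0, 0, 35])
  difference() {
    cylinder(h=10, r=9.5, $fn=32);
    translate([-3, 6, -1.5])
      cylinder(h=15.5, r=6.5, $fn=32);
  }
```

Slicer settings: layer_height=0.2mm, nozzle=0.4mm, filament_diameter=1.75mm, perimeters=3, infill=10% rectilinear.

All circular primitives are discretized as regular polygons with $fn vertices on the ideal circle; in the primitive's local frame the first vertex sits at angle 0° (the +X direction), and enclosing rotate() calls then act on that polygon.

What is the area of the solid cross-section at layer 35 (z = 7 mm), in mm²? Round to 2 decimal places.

At z = 7 mm: the r=9.5 cylinder gives a regular 32-gon of circumradius 9.5 (constant along its height) (area = (32/2)·9.500²·sin(360°/32) = 281.71 mm²); the r=6.5 cylinder at (-3, 6) gives a regular 32-gon of circumradius 6.5 (constant along its height) (area = (32/2)·6.500²·sin(360°/32) = 131.88 mm²); After the difference (first − rest): starting from the r=9.5 cylinder (281.71 mm²), the r=6.5 cylinder at (-3, 6) partially overlaps it — only the 91.33 mm² overlap (of its 131.88 mm²) is removed, clipping the outline — area = 190.38 mm²; (rotated 35° about Z; rotation is an isometry so areas/perimeters/island counts are preserved). Overall, the cross-section is a single solid region. Net area = 190.38 mm².

190.38 mm²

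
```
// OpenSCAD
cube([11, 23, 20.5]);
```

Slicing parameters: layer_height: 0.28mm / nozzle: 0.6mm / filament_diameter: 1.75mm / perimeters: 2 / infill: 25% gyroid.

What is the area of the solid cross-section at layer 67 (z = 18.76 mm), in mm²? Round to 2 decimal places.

253.00 mm²

At z = 18.76 mm: the 11×23 cube contributes its full rectangle (area 253.00 mm²). Overall, the cross-section is a single solid region. Net area = 253.00 mm².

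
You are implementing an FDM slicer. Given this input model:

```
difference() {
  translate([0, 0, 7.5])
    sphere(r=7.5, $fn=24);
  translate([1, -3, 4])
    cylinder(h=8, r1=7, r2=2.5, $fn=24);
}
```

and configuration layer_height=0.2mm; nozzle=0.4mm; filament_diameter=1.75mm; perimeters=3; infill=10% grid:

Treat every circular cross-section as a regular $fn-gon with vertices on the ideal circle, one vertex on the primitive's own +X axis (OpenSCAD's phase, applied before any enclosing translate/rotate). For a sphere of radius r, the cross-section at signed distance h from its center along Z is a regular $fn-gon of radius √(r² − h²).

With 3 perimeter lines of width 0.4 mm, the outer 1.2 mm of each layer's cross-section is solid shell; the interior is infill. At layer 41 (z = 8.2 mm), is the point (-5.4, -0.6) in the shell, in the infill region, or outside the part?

At z = 8.2 mm: the sphere: section is a regular 24-gon, circumradius = √(r²−h²) = √(7.5²−0.7²) = 7.467; the cone at (1, -3) contributes a regular 24-gon of circumradius 4.638 (interpolated between r1=7 and r2=2.5 at t=0.525); After the difference (first − rest): starting from the r=7.5 sphere, the cone at (1, -3) partially overlaps it — only the 65.52 mm² overlap (of its 66.80 mm²) is removed, clipping the outline — 1 connected region. Overall, the cross-section is a single solid region. The nearest boundary edge runs (-7.21, -1.93)→(-7.47, 0.00); distance from the point to it = 1.97 mm. The point is inside the cross-section and 1.97 mm from the nearest boundary — more than the 1.2 mm shell width (3 × 0.4), so it's in the infill interior.

infill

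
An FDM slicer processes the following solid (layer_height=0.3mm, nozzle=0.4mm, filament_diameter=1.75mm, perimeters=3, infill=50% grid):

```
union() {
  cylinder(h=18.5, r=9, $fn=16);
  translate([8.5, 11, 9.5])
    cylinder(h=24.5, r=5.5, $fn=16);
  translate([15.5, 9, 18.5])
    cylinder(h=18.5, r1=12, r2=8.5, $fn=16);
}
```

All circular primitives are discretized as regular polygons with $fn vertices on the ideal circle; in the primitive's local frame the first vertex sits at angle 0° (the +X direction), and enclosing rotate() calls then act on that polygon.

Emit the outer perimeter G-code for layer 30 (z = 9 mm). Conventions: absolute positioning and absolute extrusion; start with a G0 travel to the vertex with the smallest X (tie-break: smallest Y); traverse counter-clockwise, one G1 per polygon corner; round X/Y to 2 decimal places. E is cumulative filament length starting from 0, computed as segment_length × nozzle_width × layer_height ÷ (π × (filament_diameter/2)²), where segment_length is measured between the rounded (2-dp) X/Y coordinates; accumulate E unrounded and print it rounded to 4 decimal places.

At z = 9 mm: the cylinder: section is a regular 16-gon, circumradius r=9; the cylinder at (8.5, 11) is absent (z outside [9.5, 34]); the cone at (15.5, 9) is absent (z outside [18.5, 37]); Merging all regions: only the r=9 cylinder is present, so the union is just that shape — 1 connected region. The outline is a single polygon with 16 vertices. Extrusion per mm of travel: 0.4 × 0.3 / (π × 0.875²) = 0.049890. Accumulating E over each segment gives final E = 2.8017.

G0 X-9.00 Y0.00 Z9.00
G1 X-8.31 Y-3.44 E0.1750
G1 X-6.36 Y-6.36 E0.3502
G1 X-3.44 Y-8.31 E0.5254
G1 X0.00 Y-9.00 E0.7004
G1 X3.44 Y-8.31 E0.8755
G1 X6.36 Y-6.36 E1.0507
G1 X8.31 Y-3.44 E1.2258
G1 X9.00 Y0.00 E1.4009
G1 X8.31 Y3.44 E1.5759
G1 X6.36 Y6.36 E1.7511
G1 X3.44 Y8.31 E1.9263
G1 X0.00 Y9.00 E2.1013
G1 X-3.44 Y8.31 E2.2763
G1 X-6.36 Y6.36 E2.4515
G1 X-8.31 Y3.44 E2.6267
G1 X-9.00 Y0.00 E2.8017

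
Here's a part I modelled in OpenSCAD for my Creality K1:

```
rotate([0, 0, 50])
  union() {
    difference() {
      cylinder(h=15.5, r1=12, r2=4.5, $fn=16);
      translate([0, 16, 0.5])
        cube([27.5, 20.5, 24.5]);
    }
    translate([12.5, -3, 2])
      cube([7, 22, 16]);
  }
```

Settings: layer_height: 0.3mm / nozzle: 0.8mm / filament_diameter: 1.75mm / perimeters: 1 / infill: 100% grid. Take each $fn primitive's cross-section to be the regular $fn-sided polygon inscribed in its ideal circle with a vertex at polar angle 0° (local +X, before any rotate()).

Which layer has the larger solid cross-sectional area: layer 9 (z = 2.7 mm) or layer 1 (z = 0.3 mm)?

Layer 9 (z = 2.7): the cone (r1=12→r2=4.5) has section circumradius 10.694 here — a regular 16-gon (area = (16/2)·10.694²·sin(360°/16) = 350.08 mm²); the cube at (0, 16) (footprint 27.5×20.5) is included at this height (area 563.75 mm²); Taking the first minus the rest: starting from the cone (350.08 mm²), the 27.5×20.5 cube at (0, 16) misses the remaining region (no effect) — area = 350.08 mm²; the cube at (12.5, -3) (footprint 7×22) is included at this height (area 154.00 mm²); Taking the union: the 2 present regions are separate (no shared area or edge), so areas and boundary lengths simply add and each stays a separate island — area = 504.08 mm²; (rotated 50° about Z; rotation is an isometry so areas/perimeters/island counts are preserved). So its area = 504.08 mm². Layer 1 (z = 0.3): the cone (r1=12→r2=4.5) has section circumradius 11.855 here — a regular 16-gon (area = (16/2)·11.855²·sin(360°/16) = 430.25 mm²); the cube at (0, 16) is not intersected at this z (z outside [0.5, 25]); Subtracting the remaining from the first: none of the subtracted shapes is present at this height, so the cone is unchanged — area = 430.25 mm²; the cube at (12.5, -3) is absent (z outside [2, 18]); Merging all regions: only that combined region is present, so the union is just that shape — area = 430.25 mm²; (whole slice rotated 50° about Z — lengths, areas and connectivity unchanged). So its area = 430.25 mm². Layer 9 is larger (504.08 vs 430.25 mm²).

layer 9 (z = 2.7 mm)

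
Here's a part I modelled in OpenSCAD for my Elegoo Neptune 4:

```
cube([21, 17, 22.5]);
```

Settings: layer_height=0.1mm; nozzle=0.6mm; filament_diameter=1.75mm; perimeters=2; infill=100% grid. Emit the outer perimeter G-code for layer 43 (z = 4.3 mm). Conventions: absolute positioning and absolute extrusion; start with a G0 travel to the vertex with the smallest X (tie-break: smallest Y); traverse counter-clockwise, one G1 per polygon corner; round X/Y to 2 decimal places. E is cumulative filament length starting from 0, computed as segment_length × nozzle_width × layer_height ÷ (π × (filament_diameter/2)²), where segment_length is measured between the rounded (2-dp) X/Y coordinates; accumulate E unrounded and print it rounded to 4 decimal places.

At z = 4.3 mm: the cube is present — its section is the full 21×17 rectangle. The outline is a single polygon with 4 vertices. Extrusion per mm of travel: 0.6 × 0.1 / (π × 0.875²) = 0.024945. Accumulating E over each segment gives final E = 1.8958.

G0 X0.00 Y0.00 Z4.30
G1 X21.00 Y0.00 E0.5238
G1 X21.00 Y17.00 E0.9479
G1 X0.00 Y17.00 E1.4718
G1 X0.00 Y0.00 E1.8958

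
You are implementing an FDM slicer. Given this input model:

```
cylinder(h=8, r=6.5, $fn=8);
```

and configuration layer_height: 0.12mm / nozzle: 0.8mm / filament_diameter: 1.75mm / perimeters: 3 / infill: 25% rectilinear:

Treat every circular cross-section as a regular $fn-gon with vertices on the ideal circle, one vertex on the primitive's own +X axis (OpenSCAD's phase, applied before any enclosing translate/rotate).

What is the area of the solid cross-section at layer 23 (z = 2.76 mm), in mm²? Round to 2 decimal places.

At z = 2.76 mm: the r=6.5 cylinder gives a regular 8-gon of circumradius 6.5 (constant along its height) (area = (8/2)·6.500²·sin(360°/8) = 119.50 mm²). Overall, the cross-section is a single solid region. Net area = 119.50 mm².

119.50 mm²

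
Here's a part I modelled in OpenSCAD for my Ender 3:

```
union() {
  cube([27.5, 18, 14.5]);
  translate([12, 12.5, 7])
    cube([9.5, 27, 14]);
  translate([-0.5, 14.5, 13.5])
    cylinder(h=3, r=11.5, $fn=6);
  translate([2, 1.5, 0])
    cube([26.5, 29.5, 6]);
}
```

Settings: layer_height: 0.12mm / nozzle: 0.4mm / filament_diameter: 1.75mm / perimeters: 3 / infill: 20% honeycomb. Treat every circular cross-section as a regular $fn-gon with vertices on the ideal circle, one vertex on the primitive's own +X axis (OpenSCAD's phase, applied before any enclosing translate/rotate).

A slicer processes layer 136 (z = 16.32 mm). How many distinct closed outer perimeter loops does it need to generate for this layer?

At z = 16.32 mm: the cube is not intersected at this z (z outside [0, 14.5]); the cube at (12, 12.5) is present — its section is the full 9.5×27 rectangle; the r=11.5 cylinder at (-0.5, 14.5) gives a regular 6-gon of circumradius 11.5 (constant along its height); the cube at (2, 1.5) is absent (z outside [0, 6]); Merging all regions: the 2 present regions are separate (no shared area or edge), so areas and boundary lengths simply add and each stays a separate island — 2 connected regions. The result has 2 disconnected regions.

2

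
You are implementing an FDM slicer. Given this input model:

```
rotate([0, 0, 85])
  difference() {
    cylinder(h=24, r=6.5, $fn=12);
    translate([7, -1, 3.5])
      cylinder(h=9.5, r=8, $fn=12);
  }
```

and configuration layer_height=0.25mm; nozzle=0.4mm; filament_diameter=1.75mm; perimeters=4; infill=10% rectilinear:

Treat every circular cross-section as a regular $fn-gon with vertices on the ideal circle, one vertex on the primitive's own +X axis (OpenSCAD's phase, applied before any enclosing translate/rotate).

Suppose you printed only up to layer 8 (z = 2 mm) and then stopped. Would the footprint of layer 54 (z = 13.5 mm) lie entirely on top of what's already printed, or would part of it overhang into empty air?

entirely on top

Compare the two slices. At z = 2: the r=6.5 cylinder contributes a regular 12-gon of circumradius 6.5 (area = (12/2)·6.500²·sin(360°/12) = 126.75 mm²); the cylinder at (7, -1) is absent (z outside [3.5, 13]); Taking the first minus the rest: none of the subtracted shapes is present at this height, so the r=6.5 cylinder is unchanged — area = 126.75 mm²; (whole slice rotated 85° about Z — lengths, areas and connectivity unchanged). At z = 13.5: the r=6.5 cylinder contributes a regular 12-gon of circumradius 6.5 (area = (12/2)·6.500²·sin(360°/12) = 126.75 mm²); the cylinder at (7, -1) is not intersected at this z (z outside [3.5, 13]); After the difference (first − rest): none of the subtracted shapes is present at this height, so the r=6.5 cylinder is unchanged — area = 126.75 mm²; (rotated 85° about Z; rotation is an isometry so areas/perimeters/island counts are preserved). Checking containment: the cross-section at z = 13.5 is a subset of the cross-section at z = 2.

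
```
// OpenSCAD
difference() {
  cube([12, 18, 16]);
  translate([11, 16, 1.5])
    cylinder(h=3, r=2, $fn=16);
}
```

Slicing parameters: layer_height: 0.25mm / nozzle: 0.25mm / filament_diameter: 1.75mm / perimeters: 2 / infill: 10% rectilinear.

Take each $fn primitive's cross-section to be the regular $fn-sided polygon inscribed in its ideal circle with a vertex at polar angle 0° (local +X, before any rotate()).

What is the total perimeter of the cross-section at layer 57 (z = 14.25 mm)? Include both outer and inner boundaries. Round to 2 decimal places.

60.00 mm

At z = 14.25 mm: the cube (footprint 12×18) is included at this height (perimeter 60.00 mm); the cylinder at (11, 16) is absent (z outside [1.5, 4.5]); After the difference (first − rest): none of the subtracted shapes is present at this height, so the 12×18 cube is unchanged — boundary = 60.00 mm. Overall, the cross-section is a single solid region. Total boundary length (outer) = 60.00 mm.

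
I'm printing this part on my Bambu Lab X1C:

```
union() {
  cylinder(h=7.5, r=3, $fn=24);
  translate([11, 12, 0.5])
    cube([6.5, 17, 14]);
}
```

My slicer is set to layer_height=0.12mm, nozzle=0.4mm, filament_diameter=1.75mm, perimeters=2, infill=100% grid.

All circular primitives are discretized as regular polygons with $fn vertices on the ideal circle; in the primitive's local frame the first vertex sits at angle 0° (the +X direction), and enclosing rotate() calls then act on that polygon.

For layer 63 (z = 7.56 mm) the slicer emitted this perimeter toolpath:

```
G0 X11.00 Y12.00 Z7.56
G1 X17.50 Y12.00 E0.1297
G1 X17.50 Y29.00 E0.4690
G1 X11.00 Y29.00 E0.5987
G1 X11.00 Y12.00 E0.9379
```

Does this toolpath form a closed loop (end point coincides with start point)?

Start point (G0): (11.00, 12.00). End point (last G1): the path returns to the start — closed.

yes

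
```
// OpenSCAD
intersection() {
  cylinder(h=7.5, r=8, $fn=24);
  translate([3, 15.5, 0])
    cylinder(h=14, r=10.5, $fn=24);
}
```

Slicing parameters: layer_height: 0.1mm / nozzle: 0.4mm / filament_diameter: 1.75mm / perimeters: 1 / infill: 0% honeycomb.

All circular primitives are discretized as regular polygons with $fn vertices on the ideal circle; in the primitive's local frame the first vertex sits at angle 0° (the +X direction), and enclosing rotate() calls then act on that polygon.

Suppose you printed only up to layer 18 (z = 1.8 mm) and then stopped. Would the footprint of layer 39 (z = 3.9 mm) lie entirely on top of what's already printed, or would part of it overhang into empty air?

Compare the two slices. At z = 1.8: the r=8 cylinder contributes a regular 24-gon of circumradius 8 (area = (24/2)·8.000²·sin(360°/24) = 198.77 mm²); the r=10.5 cylinder at (3, 15.5) contributes a regular 24-gon of circumradius 10.5 (area = (24/2)·10.500²·sin(360°/24) = 342.42 mm²); After intersecting: the r=10.5 cylinder at (3, 15.5) partially overlaps the r=8 cylinder; clipping to the common part keeps 16.48 mm² — area = 16.48 mm². At z = 3.9: the cylinder: section is a regular 24-gon, circumradius r=8 (area = (24/2)·8.000²·sin(360°/24) = 198.77 mm²); the cylinder at (3, 15.5): section is a regular 24-gon, circumradius r=10.5 (area = (24/2)·10.500²·sin(360°/24) = 342.42 mm²); After intersecting: the r=10.5 cylinder at (3, 15.5) partially overlaps the r=8 cylinder; clipping to the common part keeps 16.48 mm² — area = 16.48 mm². Checking containment: the cross-section at z = 3.9 is a subset of the cross-section at z = 1.8.

entirely on top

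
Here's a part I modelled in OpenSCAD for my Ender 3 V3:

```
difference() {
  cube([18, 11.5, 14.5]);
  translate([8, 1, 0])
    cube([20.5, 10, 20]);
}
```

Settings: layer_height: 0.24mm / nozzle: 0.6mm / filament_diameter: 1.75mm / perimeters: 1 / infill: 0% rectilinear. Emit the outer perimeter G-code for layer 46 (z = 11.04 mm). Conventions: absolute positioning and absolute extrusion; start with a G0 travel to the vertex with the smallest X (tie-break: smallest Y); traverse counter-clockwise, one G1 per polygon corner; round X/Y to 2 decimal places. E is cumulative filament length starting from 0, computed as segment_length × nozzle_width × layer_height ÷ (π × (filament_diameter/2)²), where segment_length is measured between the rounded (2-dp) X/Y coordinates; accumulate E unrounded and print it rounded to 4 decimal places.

G0 X0.00 Y0.00 Z11.04
G1 X18.00 Y0.00 E1.0776
G1 X18.00 Y1.00 E1.1375
G1 X8.00 Y1.00 E1.7362
G1 X8.00 Y11.00 E2.3349
G1 X18.00 Y11.00 E2.9335
G1 X18.00 Y11.50 E2.9635
G1 X0.00 Y11.50 E4.0411
G1 X0.00 Y0.00 E4.7296

At z = 11.04 mm: the cube (footprint 18×11.5) is included at this height; the cube at (8, 1) (footprint 20.5×10) is included at this height; After the difference (first − rest): starting from the 18×11.5 cube, the 20.5×10 cube at (8, 1) partially overlaps it — only the 100.00 mm² overlap (of its 205.00 mm²) is removed, clipping the outline — 1 connected region. The outline is a single polygon with 8 vertices. Extrusion per mm of travel: 0.6 × 0.24 / (π × 0.875²) = 0.059868. Accumulating E over each segment gives final E = 4.7296.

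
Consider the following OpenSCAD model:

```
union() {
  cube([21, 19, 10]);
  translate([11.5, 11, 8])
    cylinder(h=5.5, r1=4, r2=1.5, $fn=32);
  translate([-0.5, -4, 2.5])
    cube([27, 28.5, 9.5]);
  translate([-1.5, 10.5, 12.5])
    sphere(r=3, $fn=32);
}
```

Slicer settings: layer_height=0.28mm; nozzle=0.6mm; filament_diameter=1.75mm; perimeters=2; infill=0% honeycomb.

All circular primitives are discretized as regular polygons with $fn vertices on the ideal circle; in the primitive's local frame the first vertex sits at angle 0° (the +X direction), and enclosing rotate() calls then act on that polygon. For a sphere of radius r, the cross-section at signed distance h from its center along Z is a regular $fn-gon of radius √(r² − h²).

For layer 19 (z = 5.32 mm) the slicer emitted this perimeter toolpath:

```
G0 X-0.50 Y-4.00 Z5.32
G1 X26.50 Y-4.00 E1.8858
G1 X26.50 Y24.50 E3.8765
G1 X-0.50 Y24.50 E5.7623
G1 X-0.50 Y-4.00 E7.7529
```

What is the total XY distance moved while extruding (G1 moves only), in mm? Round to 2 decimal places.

111.00 mm

Sum the Euclidean lengths of each G1 segment: total = 111.00 mm.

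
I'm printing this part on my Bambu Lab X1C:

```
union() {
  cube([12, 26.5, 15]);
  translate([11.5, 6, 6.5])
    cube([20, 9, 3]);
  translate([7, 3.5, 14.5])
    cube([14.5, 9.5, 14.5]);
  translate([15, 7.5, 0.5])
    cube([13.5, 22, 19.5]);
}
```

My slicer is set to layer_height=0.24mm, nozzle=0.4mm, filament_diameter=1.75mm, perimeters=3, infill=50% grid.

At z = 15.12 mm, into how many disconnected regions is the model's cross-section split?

1

At z = 15.12 mm: the cube is absent (z outside [0, 15]); the cube at (11.5, 6) is not intersected at this z (z outside [6.5, 9.5]); the 14.5×9.5 cube at (7, 3.5) contributes its full rectangle; the cube at (15, 7.5) is present — its section is the full 13.5×22 rectangle; Combining (union): the regions partially overlap (shared area 35.75 mm²), so overlapping operands fuse into one piece — 1 connected region. The result has 1 disconnected region.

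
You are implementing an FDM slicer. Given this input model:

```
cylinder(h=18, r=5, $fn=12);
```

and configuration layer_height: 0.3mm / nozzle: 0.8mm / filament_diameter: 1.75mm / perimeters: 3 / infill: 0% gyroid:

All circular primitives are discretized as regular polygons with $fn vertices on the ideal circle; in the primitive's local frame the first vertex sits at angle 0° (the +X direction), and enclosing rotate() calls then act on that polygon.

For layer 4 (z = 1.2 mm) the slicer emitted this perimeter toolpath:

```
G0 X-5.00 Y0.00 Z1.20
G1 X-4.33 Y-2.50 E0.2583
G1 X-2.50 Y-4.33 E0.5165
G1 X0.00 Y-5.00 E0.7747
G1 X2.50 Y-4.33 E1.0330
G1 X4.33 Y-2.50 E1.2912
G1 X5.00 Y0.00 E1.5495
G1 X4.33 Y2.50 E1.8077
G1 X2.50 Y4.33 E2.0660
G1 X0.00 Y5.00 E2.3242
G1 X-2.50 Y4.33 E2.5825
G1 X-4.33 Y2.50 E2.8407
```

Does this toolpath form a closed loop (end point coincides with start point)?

Start point (G0): (-5.00, 0.00). End point (last G1): the path does not return to the start — open.

no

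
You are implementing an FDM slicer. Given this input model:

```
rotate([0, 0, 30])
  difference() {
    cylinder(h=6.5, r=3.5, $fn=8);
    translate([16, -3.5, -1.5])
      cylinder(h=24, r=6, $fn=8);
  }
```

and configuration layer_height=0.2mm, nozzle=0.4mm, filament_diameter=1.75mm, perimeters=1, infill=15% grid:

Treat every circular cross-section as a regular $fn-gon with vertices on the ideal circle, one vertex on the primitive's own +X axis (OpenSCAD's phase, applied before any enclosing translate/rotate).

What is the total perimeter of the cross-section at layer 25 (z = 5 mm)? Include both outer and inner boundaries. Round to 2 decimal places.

21.43 mm

At z = 5 mm: the cylinder: section is a regular 8-gon, circumradius r=3.5 (perimeter = 2·8·3.500·sin(180°/8) = 21.43 mm); the r=6 cylinder at (16, -3.5) contributes a regular 8-gon of circumradius 6 (perimeter = 2·8·6.000·sin(180°/8) = 36.74 mm); After the difference (first − rest): starting from the r=3.5 cylinder, the r=6 cylinder at (16, -3.5) misses the remaining region (no effect) — boundary = 21.43 mm; (rotated 30° about Z; rotation is an isometry so areas/perimeters/island counts are preserved). Overall, the cross-section is a single solid region. Total boundary length (outer) = 21.43 mm.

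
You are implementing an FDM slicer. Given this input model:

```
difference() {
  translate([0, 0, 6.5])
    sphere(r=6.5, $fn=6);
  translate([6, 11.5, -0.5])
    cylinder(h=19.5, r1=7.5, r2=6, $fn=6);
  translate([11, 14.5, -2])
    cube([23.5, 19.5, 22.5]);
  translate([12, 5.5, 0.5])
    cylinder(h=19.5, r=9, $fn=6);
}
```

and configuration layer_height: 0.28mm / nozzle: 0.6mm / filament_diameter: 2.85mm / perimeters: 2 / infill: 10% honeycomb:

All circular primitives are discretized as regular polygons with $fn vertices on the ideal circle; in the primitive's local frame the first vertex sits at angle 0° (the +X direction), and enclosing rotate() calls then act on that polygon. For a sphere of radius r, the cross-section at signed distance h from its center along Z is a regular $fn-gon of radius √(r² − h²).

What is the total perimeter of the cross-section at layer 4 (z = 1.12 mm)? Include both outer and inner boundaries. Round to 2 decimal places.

21.89 mm

At z = 1.12 mm: the sphere: section is a regular 6-gon, circumradius = √(r²−h²) = √(6.5²−5.38²) = 3.648 (perimeter = 2·6·3.648·sin(180°/6) = 21.89 mm); the cone at (6, 11.5) (r1=7.5→r2=6) has section circumradius 7.375 here — a regular 6-gon (perimeter = 2·6·7.375·sin(180°/6) = 44.25 mm); the cube at (11, 14.5) is present — its section is the full 23.5×19.5 rectangle (perimeter 86.00 mm); the r=9 cylinder at (12, 5.5) contributes a regular 6-gon of circumradius 9 (perimeter = 2·6·9.000·sin(180°/6) = 54.00 mm); After the difference (first − rest): starting from the r=6.5 sphere, the cone at (6, 11.5) misses the remaining region (no effect); the 23.5×19.5 cube at (11, 14.5) misses the remaining region (no effect); the r=9 cylinder at (12, 5.5) misses the remaining region (no effect) — boundary = 21.89 mm. Overall, the cross-section is a single solid region. Total boundary length (outer) = 21.89 mm.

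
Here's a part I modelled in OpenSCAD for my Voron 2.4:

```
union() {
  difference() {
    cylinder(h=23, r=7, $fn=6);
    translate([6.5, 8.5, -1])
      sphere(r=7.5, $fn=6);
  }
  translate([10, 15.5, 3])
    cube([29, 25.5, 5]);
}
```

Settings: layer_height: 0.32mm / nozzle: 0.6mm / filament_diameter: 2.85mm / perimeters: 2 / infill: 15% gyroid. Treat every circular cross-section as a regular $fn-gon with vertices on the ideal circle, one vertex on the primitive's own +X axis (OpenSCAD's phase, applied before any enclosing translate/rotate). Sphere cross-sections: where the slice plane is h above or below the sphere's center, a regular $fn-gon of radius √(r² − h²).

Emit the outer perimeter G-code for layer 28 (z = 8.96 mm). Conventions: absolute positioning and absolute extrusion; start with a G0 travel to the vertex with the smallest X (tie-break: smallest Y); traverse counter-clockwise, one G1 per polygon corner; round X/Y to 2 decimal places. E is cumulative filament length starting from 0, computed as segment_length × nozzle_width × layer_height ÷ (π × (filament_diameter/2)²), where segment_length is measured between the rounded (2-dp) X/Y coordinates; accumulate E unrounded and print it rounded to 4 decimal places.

G0 X-7.00 Y0.00 Z8.96
G1 X-3.50 Y-6.06 E0.2106
G1 X3.50 Y-6.06 E0.4213
G1 X7.00 Y0.00 E0.6319
G1 X3.50 Y6.06 E0.8425
G1 X-3.50 Y6.06 E1.0532
G1 X-7.00 Y0.00 E1.2638

At z = 8.96 mm: the r=7 cylinder contributes a regular 6-gon of circumradius 7; the sphere at (6.5, 8.5) is absent (|z−center|=9.960 > r=7.5); After the difference (first − rest): none of the subtracted shapes is present at this height, so the r=7 cylinder is unchanged — 1 connected region; the cube at (10, 15.5) does not reach this height (z outside [3, 8]); Taking the union: only the result so far is present, so the union is just that shape — 1 connected region. The outline is a single polygon with 6 vertices. Extrusion per mm of travel: 0.6 × 0.32 / (π × 1.425²) = 0.030097. Accumulating E over each segment gives final E = 1.2638.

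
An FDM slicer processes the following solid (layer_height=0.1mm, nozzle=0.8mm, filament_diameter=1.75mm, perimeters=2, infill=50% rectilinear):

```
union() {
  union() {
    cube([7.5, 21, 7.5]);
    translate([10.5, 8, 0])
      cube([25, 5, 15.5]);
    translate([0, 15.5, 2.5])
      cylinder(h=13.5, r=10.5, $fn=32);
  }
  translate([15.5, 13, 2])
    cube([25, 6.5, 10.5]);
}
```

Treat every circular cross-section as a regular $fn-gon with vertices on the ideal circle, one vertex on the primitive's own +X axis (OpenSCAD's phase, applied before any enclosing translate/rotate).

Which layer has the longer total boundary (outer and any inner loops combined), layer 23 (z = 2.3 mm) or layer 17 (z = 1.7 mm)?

Layer 23 (z = 2.3): the cube is present — its section is the full 7.5×21 rectangle (perimeter 57.00 mm); the 25×5 cube at (10.5, 8) contributes its full rectangle (perimeter 60.00 mm); the cylinder at (0, 15.5) does not reach this height (z outside [2.5, 16]); Merging all regions: the 2 present regions are separate (no shared area or edge), so areas and boundary lengths simply add and each stays a separate island — boundary = 117.00 mm; the cube at (15.5, 13) is present — its section is the full 25×6.5 rectangle (perimeter 63.00 mm); Merging all regions: the 2 present regions share edge segments without overlapping in area, so areas simply add but the touching pieces fuse into one outline (the shared edge portions become interior and drop out of the boundary) — boundary = 140.00 mm. So its perimeter = 140.00 mm. Layer 17 (z = 1.7): the cube (footprint 7.5×21) is included at this height (perimeter 57.00 mm); the 25×5 cube at (10.5, 8) contributes its full rectangle (perimeter 60.00 mm); the cylinder at (0, 15.5) does not reach this height (z outside [2.5, 16]); Merging all regions: the 2 present regions are separate (no shared area or edge), so areas and boundary lengths simply add and each stays a separate island — boundary = 117.00 mm; the cube at (15.5, 13) does not reach this height (z outside [2, 12.5]); Merging all regions: only that combined region is present, so the union is just that shape — boundary = 117.00 mm. So its perimeter = 117.00 mm. Layer 23 is larger (140.00 vs 117.00 mm).

layer 23 (z = 2.3 mm)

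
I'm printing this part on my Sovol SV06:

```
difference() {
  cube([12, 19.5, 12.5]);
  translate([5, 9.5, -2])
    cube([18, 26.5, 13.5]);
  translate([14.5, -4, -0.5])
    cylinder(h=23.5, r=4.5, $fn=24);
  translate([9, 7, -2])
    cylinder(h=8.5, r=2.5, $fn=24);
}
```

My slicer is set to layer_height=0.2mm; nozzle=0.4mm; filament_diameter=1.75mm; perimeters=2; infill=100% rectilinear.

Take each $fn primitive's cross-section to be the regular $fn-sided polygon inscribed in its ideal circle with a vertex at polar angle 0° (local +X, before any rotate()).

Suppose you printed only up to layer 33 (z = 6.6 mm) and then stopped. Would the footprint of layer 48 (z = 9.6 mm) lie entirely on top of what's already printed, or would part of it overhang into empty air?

entirely on top

Compare the two slices. At z = 6.6: the cube (footprint 12×19.5) is included at this height (area 234.00 mm²); the cube at (5, 9.5) (footprint 18×26.5) is included at this height (area 477.00 mm²); the cylinder at (14.5, -4): section is a regular 24-gon, circumradius r=4.5 (area = (24/2)·4.500²·sin(360°/24) = 62.89 mm²); the cylinder at (9, 7) is not intersected at this z (z outside [-2, 6.5]); Subtracting the remaining from the first: starting from the 12×19.5 cube (234.00 mm²), the 18×26.5 cube at (5, 9.5) partially overlaps it — only the 70.00 mm² overlap (of its 477.00 mm²) is removed, clipping the outline; the r=4.5 cylinder at (14.5, -4) misses the remaining region (no effect) — area = 164.00 mm². At z = 9.6: the 12×19.5 cube contributes its full rectangle (area 234.00 mm²); the cube at (5, 9.5) is present — its section is the full 18×26.5 rectangle (area 477.00 mm²); the r=4.5 cylinder at (14.5, -4) gives a regular 24-gon of circumradius 4.5 (constant along its height) (area = (24/2)·4.500²·sin(360°/24) = 62.89 mm²); the cylinder at (9, 7) is not intersected at this z (z outside [-2, 6.5]); Taking the first minus the rest: starting from the 12×19.5 cube (234.00 mm²), the 18×26.5 cube at (5, 9.5) partially overlaps it — only the 70.00 mm² overlap (of its 477.00 mm²) is removed, clipping the outline; the r=4.5 cylinder at (14.5, -4) misses the remaining region (no effect) — area = 164.00 mm². Checking containment: the cross-section at z = 9.6 is a subset of the cross-section at z = 6.6.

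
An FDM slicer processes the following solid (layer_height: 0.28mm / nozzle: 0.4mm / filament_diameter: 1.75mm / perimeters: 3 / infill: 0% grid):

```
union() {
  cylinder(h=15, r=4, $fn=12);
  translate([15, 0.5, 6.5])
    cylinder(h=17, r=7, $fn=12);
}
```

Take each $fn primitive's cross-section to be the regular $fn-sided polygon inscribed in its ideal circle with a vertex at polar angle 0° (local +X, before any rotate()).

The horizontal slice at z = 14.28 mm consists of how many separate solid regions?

2

At z = 14.28 mm: the cylinder: section is a regular 12-gon, circumradius r=4; the r=7 cylinder at (15, 0.5) contributes a regular 12-gon of circumradius 7; Merging all regions: the 2 present regions are separate (no shared area or edge), so areas and boundary lengths simply add and each stays a separate island — 2 connected regions. The result has 2 disconnected regions.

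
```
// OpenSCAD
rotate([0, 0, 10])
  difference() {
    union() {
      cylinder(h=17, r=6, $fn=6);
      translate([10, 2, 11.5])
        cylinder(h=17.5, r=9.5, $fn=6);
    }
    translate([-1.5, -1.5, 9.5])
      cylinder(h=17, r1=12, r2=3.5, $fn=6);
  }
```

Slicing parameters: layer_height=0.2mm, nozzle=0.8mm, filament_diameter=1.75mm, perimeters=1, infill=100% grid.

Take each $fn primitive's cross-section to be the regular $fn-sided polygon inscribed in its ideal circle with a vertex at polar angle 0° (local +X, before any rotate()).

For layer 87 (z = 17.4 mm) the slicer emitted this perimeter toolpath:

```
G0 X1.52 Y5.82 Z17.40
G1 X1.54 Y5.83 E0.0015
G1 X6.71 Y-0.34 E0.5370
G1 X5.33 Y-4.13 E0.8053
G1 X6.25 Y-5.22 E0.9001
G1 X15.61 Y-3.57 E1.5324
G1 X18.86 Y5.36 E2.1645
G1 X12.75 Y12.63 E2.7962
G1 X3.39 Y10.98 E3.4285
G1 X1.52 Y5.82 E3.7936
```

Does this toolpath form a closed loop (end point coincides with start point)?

yes

Start point (G0): (1.52, 5.82). End point (last G1): the path returns to the start — closed.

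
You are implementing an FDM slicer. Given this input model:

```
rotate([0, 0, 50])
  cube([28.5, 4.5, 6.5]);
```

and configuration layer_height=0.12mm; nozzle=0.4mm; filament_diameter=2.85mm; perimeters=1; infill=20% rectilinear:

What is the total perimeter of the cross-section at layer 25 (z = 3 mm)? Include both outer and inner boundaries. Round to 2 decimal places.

At z = 3 mm: the cube is present — its section is the full 28.5×4.5 rectangle (perimeter 66.00 mm); (rotated 50° about Z; rotation is an isometry so areas/perimeters/island counts are preserved). Overall, the cross-section is a single solid region. Total boundary length (outer) = 66.00 mm.

66.00 mm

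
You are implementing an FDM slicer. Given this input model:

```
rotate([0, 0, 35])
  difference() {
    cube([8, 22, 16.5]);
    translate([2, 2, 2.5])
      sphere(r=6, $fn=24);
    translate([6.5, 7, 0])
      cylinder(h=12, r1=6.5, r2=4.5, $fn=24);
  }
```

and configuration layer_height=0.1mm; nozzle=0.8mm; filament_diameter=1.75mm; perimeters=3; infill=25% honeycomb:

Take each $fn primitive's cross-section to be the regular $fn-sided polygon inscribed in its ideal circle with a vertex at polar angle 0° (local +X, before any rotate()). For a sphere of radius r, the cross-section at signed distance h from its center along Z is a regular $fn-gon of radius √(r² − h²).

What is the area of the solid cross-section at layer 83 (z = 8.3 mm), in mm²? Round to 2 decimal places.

112.97 mm²

At z = 8.3 mm: the 8×22 cube contributes its full rectangle (area 176.00 mm²); the r=6 sphere at (2, 2) slices to a regular 24-gon of circumradius 1.536 (√(r²−h²) with h=5.8 from center) (area = (24/2)·1.536²·sin(360°/24) = 7.33 mm²); the cone at (6.5, 7) contributes a regular 24-gon of circumradius 5.117 (interpolated between r1=6.5 and r2=4.5 at t=0.692) (area = (24/2)·5.117²·sin(360°/24) = 81.31 mm²); Subtracting the remaining from the first: starting from the 8×22 cube (176.00 mm²), the r=6 sphere at (2, 2) lies wholly inside it (removes its full 7.33 mm² and its 9.62 mm outline becomes a hole wall); the cone at (6.5, 7) partially overlaps it — only the 55.70 mm² overlap (of its 81.31 mm²) is removed, clipping the outline — area = 112.97 mm²; (whole slice rotated 35° about Z — lengths, areas and connectivity unchanged). Overall, the cross-section is one region with 1 hole. Net area = 112.97 mm².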